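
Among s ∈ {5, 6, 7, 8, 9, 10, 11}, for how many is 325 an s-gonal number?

2

s = 5: P(5, 14) = 287 and P(5, 15) = 330; 325 is not s-gonal.
s = 6: P(6, 13) = 325. ✓
s = 7: P(7, 11) = 286 and P(7, 12) = 342; 325 is not s-gonal.
s = 8: P(8, 10) = 280 and P(8, 11) = 341; 325 is not s-gonal.
s = 9: P(9, 10) = 325. ✓
s = 10: P(10, 9) = 297 and P(10, 10) = 370; 325 is not s-gonal.
s = 11: P(11, 8) = 260 and P(11, 9) = 333; 325 is not s-gonal.
Hits: s ∈ {6, 9} → 2.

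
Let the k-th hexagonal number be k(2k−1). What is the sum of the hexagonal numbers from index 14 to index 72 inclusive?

249865

Σ i(2i−1) = 2Σi² − Σi over i = 14..72.
Σi = 2628 − 91 = 2537 and Σi² = 127020 − 819 = 126201.
2·126201 − 1·2537 = 249865.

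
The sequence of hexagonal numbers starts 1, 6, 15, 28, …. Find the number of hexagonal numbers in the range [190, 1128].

15

The n-th hexagonal number is n(2n−1).
Smallest index with value ≥ 190: n = 10 (giving 190).
Largest index with value ≤ 1128: n = 24 (giving 1128).
Indices 10 through 24: 15 terms.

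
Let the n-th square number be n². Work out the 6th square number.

36

6² = 36.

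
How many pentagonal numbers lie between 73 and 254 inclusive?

6

The n-th pentagonal number is n(3n−1)/2.
Smallest index with value ≥ 73: n = 8 (giving 92).
Largest index with value ≤ 254: n = 13 (giving 247).
Indices 8 through 13: 6 terms.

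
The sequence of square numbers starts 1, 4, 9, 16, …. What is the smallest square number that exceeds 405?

Solve n² > 405 for integer n.
The largest n with value ≤ 405 is 20 (since 400 ≤ 405 < 441), so the first above is n = 21, value 441.

441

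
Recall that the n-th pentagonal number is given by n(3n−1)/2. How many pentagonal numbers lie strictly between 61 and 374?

9

The n-th pentagonal number is n(3n−1)/2.
Smallest index with value > 61: n = 7 (giving 70).
Largest index with value < 374: n = 15 (giving 330).
Indices 7 through 15: 9 terms.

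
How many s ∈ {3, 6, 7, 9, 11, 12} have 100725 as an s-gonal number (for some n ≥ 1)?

2

s = 3: P(3, 448) = 100576 and P(3, 449) = 101025; 100725 is not s-gonal.
s = 6: P(6, 224) = 100128 and P(6, 225) = 101025; 100725 is not s-gonal.
s = 7: P(7, 201) = 100701 and P(7, 202) = 101707; 100725 is not s-gonal.
s = 9: P(9, 170) = 100725. ✓
s = 11: P(11, 150) = 100725. ✓
s = 12: P(12, 142) = 100252 and P(12, 143) = 101673; 100725 is not s-gonal.
Hits: s ∈ {9, 11} → 2.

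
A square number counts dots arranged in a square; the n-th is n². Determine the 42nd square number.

The 42nd square number is n² with n = 42.
42² = 1764.

1764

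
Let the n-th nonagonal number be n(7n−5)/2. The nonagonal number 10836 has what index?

56

Set n(7n−5)/2 = 10836, giving 7n² − 5n − 21672 = 0.
So n = (5 + 779) / 14 = 784/14 = 56.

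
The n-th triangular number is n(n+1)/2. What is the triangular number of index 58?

1711

58·59/2 = 3422/2 = 1711.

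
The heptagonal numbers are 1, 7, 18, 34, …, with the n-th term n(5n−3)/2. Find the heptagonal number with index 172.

73702

The 172nd heptagonal number is n(5n−3)/2 with n = 172.
172·(5·172 − 3)/2 = 172·857/2 = 73702.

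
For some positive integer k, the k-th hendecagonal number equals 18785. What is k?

Set n(9n−7)/2 = 18785, giving 9n² − 7n − 37570 = 0.
So n = (7 + 1163) / 18 = 1170/18 = 65.

65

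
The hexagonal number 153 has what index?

9

Set n(2n−1) = 153, giving 2n² − n − 153 = 0.
So n = (1 + 35) / 4 = 36/4 = 9.
Check: 9·(2·9 − 1) = 153. ✓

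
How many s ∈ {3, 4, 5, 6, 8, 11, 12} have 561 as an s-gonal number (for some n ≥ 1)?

3

s = 3: P(3, 33) = 561. ✓
s = 4: P(4, 23) = 529 and P(4, 24) = 576; 561 is not s-gonal.
s = 5: P(5, 19) = 532 and P(5, 20) = 590; 561 is not s-gonal.
s = 6: P(6, 17) = 561. ✓
s = 8: P(8, 14) = 560 and P(8, 15) = 645; 561 is not s-gonal.
s = 11: P(11, 11) = 506 and P(11, 12) = 606; 561 is not s-gonal.
s = 12: P(12, 11) = 561. ✓
Hits: s ∈ {3, 6, 12} → 3.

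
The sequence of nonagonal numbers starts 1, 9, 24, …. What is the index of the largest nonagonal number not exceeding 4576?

Solve n(7n−5)/2 ≤ 4576 for integer n.
n = 36 gives 4446 ≤ 4576, while n = 37 gives 4699 > 4576; so the answer is index 36.

36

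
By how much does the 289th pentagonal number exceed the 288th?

865

Consecutive pentagonal numbers differ by 3n − 2: here 3·289 − 2 = 865.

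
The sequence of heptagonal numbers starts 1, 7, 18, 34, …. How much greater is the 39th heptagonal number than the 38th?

191

Consecutive heptagonal numbers differ by 5n − 4: here 5·39 − 4 = 191.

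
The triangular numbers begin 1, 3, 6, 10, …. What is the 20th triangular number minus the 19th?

20

Consecutive triangular numbers differ by n: T_{20} − T_{19} = 20.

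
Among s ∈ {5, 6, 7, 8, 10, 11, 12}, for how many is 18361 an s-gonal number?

s = 5: P(5, 110) = 18095 and P(5, 111) = 18426; 18361 is not s-gonal.
s = 6: P(6, 96) = 18336 and P(6, 97) = 18721; 18361 is not s-gonal.
s = 7: P(7, 86) = 18361. ✓
s = 8: P(8, 78) = 18096 and P(8, 79) = 18565; 18361 is not s-gonal.
s = 10: P(10, 68) = 18292 and P(10, 69) = 18837; 18361 is not s-gonal.
s = 11: P(11, 64) = 18208 and P(11, 65) = 18785; 18361 is not s-gonal.
s = 12: P(12, 61) = 18361. ✓
Hits: s ∈ {7, 12} → 2.

2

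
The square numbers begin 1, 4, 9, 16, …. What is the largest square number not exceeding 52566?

52441

Solve n² ≤ 52566 for integer n.
n = 229 gives 52441 ≤ 52566, while n = 230 gives 52900 > 52566; so the answer is 52441.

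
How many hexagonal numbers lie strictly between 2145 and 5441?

The n-th hexagonal number is n(2n−1).
Smallest index with value > 2145: n = 34 (giving 2278).
Largest index with value < 5441: n = 52 (giving 5356).
Indices 34 through 52: 19 terms.

19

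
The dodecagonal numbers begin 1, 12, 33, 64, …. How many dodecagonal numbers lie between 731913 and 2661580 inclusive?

The n-th dodecagonal number is n(5n−4).
Smallest index with value ≥ 731913: n = 383 (giving 731913).
Largest index with value ≤ 2661580: n = 730 (giving 2661580).
Indices 383 through 730: 348 terms.

348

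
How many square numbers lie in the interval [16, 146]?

The n-th square number is n².
Smallest index with value ≥ 16: n = 4 (giving 16).
Largest index with value ≤ 146: n = 12 (giving 144).
Indices 4 through 12: 9 terms.

9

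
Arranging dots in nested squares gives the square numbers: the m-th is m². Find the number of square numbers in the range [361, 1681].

The n-th square number is n².
Smallest index with value ≥ 361: n = 19 (giving 361).
Largest index with value ≤ 1681: n = 41 (giving 1681).
Indices 19 through 41: 23 terms.

23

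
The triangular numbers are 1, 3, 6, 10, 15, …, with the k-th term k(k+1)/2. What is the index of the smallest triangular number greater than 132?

Solve n(n+1)/2 > 132 for integer n.
The largest n with value ≤ 132 is 15 (since 120 ≤ 132 < 136), so the first above is n = 16, value 136.

16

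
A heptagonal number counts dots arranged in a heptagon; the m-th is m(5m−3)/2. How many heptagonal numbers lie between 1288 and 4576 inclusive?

The n-th heptagonal number is n(5n−3)/2.
Smallest index with value ≥ 1288: n = 23 (giving 1288).
Largest index with value ≤ 4576: n = 43 (giving 4558).
Indices 23 through 43: 21 terms.

21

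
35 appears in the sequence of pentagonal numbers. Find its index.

Set n(3n−1)/2 = 35, giving 3n² − n − 70 = 0.
So n = (1 + 29) / 6 = 30/6 = 5.

5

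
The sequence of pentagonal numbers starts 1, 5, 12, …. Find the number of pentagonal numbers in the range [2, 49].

4

The n-th pentagonal number is n(3n−1)/2.
Smallest index with value ≥ 2: n = 2 (giving 5).
Largest index with value ≤ 49: n = 5 (giving 35).
Indices 2 through 5: 4 terms.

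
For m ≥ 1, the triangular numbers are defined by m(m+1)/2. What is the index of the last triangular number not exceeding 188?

18

Solve n(n+1)/2 ≤ 188 for integer n.
n = 18 gives 171 ≤ 188, while n = 19 gives 190 > 188; so the answer is index 18.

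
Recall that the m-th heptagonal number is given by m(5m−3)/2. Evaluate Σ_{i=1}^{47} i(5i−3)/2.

Σ i(5i−3)/2 = (5Σi² − 3Σi) / 2 over i = 1..47.
Σi = 1128 and Σi² = 35720.
(5·35720 − 3·1128) / 2 = 175216/2 = 87608.

87608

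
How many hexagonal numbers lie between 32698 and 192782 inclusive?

182

The n-th hexagonal number is n(2n−1).
Smallest index with value ≥ 32698: n = 129 (giving 33153).
Largest index with value ≤ 192782: n = 310 (giving 191890).
Indices 129 through 310: 182 terms.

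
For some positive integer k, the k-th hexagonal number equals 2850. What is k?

Set n(2n−1) = 2850, giving 2n² − n − 2850 = 0.
The discriminant is 1 + 8·2850 = 22801, and √22801 = 151.
So n = (1 + 151) / 4 = 152/4 = 38.
Check: 38·(2·38 − 1) = 2850. ✓

38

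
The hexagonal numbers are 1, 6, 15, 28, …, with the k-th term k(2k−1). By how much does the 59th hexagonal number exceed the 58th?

233

Consecutive hexagonal numbers differ by 4n − 3: here 4·59 − 3 = 233.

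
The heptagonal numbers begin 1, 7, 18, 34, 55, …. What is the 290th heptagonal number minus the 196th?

114069

290·(5·290 − 3)/2 = 209815 and 196·(5·196 − 3)/2 = 95746.
Difference: 209815 − 95746 = 114069.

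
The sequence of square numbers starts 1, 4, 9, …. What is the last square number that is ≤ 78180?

Solve n² ≤ 78180 for integer n.
n = 279 gives 77841 ≤ 78180, while n = 280 gives 78400 > 78180; so the answer is 77841.

77841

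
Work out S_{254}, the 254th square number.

64516

The 254th square number is n² with n = 254.
254² = 64516.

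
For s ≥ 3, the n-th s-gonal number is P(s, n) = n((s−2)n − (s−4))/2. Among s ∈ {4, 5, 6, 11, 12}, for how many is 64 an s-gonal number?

s = 4: P(4, 8) = 64. ✓
s = 5: P(5, 6) = 51 and P(5, 7) = 70; 64 is not s-gonal.
s = 6: P(6, 5) = 45 and P(6, 6) = 66; 64 is not s-gonal.
s = 11: P(11, 4) = 58 and P(11, 5) = 95; 64 is not s-gonal.
s = 12: P(12, 4) = 64. ✓
Hits: s ∈ {4, 12} → 2.

2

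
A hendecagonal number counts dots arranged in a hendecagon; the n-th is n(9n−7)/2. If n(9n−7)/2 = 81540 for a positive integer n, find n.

135

Set n(9n−7)/2 = 81540, giving 9n² − 7n − 163080 = 0.
So n = (7 + 2423) / 18 = 2430/18 = 135.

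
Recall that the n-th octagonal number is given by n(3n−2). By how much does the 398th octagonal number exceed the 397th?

2383

Consecutive octagonal numbers differ by 6n − 5: here 6·398 − 5 = 2383.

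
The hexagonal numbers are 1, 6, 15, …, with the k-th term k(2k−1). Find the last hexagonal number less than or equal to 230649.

229503

Solve n(2n−1) ≤ 230649 for integer n.
n = 339 gives 229503 ≤ 230649, while n = 340 gives 230860 > 230649; so the answer is 229503.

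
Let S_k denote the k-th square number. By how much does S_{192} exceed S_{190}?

764

192² = 36864 and 190² = 36100.
Difference: 36864 − 36100 = 764.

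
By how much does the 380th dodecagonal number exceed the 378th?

380·(5·380 − 4) = 720480 and 378·(5·378 − 4) = 712908.
Difference: 720480 − 712908 = 7572.

7572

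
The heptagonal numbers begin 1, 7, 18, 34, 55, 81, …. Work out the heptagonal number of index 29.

2059

The 29th heptagonal number is n(5n−3)/2 with n = 29.
29·(5·29 − 3)/2 = 29·142/2 = 29·71 = 2059.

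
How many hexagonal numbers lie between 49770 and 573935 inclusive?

378

The n-th hexagonal number is n(2n−1).
Smallest index with value ≥ 49770: n = 158 (giving 49770).
Largest index with value ≤ 573935: n = 535 (giving 571915).
Indices 158 through 535: 378 terms.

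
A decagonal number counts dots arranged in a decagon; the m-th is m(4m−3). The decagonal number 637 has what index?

13

Set n(4n−3) = 637, giving 4n² − 3n − 637 = 0.
The discriminant is 9 + 16·637 = 10201, and √10201 = 101.
So n = (3 + 101) / 8 = 104/8 = 13.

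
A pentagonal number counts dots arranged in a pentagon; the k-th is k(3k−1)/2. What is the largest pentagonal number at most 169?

Solve n(3n−1)/2 ≤ 169 for integer n.
n = 10 gives 145 ≤ 169, while n = 11 gives 176 > 169; so the answer is 145.

145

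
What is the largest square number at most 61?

49

Solve n² ≤ 61 for integer n.
n = 7 gives 49 ≤ 61, while n = 8 gives 64 > 61; so the answer is 49.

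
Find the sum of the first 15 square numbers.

1240

Σ_{i=1}^{15} i² = 15·16·31/6 = 1240.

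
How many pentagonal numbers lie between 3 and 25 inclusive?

3

The n-th pentagonal number is n(3n−1)/2.
Smallest index with value ≥ 3: n = 2 (giving 5).
Largest index with value ≤ 25: n = 4 (giving 22).
Indices 2 through 4: 3 terms.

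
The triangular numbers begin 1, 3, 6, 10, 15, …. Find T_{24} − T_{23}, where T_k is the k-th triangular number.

24

Consecutive triangular numbers differ by n: T_{24} − T_{23} = 24.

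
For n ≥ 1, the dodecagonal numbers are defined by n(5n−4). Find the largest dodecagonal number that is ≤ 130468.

128961

Solve n(5n−4) ≤ 130468 for integer n.
n = 161 gives 128961 ≤ 130468, while n = 162 gives 130572 > 130468; so the answer is 128961.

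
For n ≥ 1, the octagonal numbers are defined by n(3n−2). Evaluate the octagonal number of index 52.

52·(3·52 − 2) = 52·154 = 8008.

8008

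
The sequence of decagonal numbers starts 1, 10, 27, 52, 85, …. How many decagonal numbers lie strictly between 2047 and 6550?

17

The n-th decagonal number is n(4n−3).
Smallest index with value > 2047: n = 24 (giving 2232).
Largest index with value < 6550: n = 40 (giving 6280).
Indices 24 through 40: 17 terms.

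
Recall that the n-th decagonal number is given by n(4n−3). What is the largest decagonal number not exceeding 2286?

2232

Solve n(4n−3) ≤ 2286 for integer n.
n = 24 gives 2232 ≤ 2286, while n = 25 gives 2425 > 2286; so the answer is 2232.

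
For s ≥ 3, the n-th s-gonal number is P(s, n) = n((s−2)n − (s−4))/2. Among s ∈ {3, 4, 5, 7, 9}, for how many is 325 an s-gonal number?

2

s = 3: P(3, 25) = 325. ✓
s = 4: P(4, 18) = 324 and P(4, 19) = 361; 325 is not s-gonal.
s = 5: P(5, 14) = 287 and P(5, 15) = 330; 325 is not s-gonal.
s = 7: P(7, 11) = 286 and P(7, 12) = 342; 325 is not s-gonal.
s = 9: P(9, 10) = 325. ✓
Hits: s ∈ {3, 9} → 2.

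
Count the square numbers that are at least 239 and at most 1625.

25

The n-th square number is n².
Smallest index with value ≥ 239: n = 16 (giving 256).
Largest index with value ≤ 1625: n = 40 (giving 1600).
Indices 16 through 40: 25 terms.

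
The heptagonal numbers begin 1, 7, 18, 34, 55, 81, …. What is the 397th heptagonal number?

397·(5·397 − 3)/2 = 397·1982/2 = 397·991 = 393427.

393427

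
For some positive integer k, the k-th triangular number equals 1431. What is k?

53

Set n(n+1)/2 = 1431, giving n² + n − 2862 = 0.
So n = (-1 + 107) / 2 = 106/2 = 53.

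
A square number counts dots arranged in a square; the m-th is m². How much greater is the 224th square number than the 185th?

224² = 50176 and 185² = 34225.
Difference: 50176 − 34225 = 15951.

15951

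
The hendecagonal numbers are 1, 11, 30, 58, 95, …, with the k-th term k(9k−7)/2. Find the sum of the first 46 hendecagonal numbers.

147016

Σ i(9i−7)/2 = (9Σi² − 7Σi) / 2 over i = 1..46.
Σi = 1081 and Σi² = 33511.
(9·33511 − 7·1081) / 2 = 294032/2 = 147016.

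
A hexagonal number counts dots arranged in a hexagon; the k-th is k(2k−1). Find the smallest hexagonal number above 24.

Solve n(2n−1) > 24 for integer n.
The largest n with value ≤ 24 is 3 (since 15 ≤ 24 < 28), so the first above is n = 4, value 28.

28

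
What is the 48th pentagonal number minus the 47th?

Consecutive pentagonal numbers differ by 3n − 2: here 3·48 − 2 = 142.

142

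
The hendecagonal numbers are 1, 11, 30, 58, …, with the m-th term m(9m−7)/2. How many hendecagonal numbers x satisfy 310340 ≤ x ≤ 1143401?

242

The n-th hendecagonal number is n(9n−7)/2.
Smallest index with value ≥ 310340: n = 263 (giving 310340).
Largest index with value ≤ 1143401: n = 504 (giving 1141308).
Indices 263 through 504: 242 terms.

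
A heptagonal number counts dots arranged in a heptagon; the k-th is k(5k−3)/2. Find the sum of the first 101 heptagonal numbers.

Σ i(5i−3)/2 = (5Σi² − 3Σi) / 2 over i = 1..101.
Σi = 5151 and Σi² = 348551.
(5·348551 − 3·5151) / 2 = 1727302/2 = 863651.

863651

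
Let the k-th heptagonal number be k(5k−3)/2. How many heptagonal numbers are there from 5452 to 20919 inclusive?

45

The n-th heptagonal number is n(5n−3)/2.
Smallest index with value ≥ 5452: n = 47 (giving 5452).
Largest index with value ≤ 20919: n = 91 (giving 20566).
Indices 47 through 91: 45 terms.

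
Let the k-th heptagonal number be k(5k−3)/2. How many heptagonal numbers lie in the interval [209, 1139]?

12

The n-th heptagonal number is n(5n−3)/2.
Smallest index with value ≥ 209: n = 10 (giving 235).
Largest index with value ≤ 1139: n = 21 (giving 1071).
Indices 10 through 21: 12 terms.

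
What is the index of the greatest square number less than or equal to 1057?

32

Solve n² ≤ 1057 for integer n.
n = 32 gives 1024 ≤ 1057, while n = 33 gives 1089 > 1057; so the answer is index 32.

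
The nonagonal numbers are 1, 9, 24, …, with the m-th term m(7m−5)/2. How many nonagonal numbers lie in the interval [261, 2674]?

The n-th nonagonal number is n(7n−5)/2.
Smallest index with value ≥ 261: n = 9 (giving 261).
Largest index with value ≤ 2674: n = 28 (giving 2674).
Indices 9 through 28: 20 terms.

20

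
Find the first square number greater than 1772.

Solve n² > 1772 for integer n.
The largest n with value ≤ 1772 is 42 (since 1764 ≤ 1772 < 1849), so the first above is n = 43, value 1849.

1849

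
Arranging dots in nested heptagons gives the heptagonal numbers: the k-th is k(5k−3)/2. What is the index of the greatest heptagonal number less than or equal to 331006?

364

Solve n(5n−3)/2 ≤ 331006 for integer n.
n = 364 gives 330694 ≤ 331006, while n = 365 gives 332515 > 331006; so the answer is index 364.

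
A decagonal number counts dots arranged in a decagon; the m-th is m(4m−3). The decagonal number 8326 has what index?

Set n(4n−3) = 8326, giving 4n² − 3n − 8326 = 0.
The discriminant is 9 + 16·8326 = 133225, and √133225 = 365.
So n = (3 + 365) / 8 = 368/8 = 46.

46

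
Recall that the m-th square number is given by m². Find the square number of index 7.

49

The 7th square number is n² with n = 7.
7² = 49.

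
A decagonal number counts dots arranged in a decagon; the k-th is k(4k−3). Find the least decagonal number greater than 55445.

56287

Solve n(4n−3) > 55445 for integer n.
The largest n with value ≤ 55445 is 118 (since 55342 ≤ 55445 < 56287), so the first above is n = 119, value 56287.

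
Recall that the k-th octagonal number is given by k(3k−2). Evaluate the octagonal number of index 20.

1160

The 20th octagonal number is n(3n−2) with n = 20.
20·(3·20 − 2) = 20·58 = 1160.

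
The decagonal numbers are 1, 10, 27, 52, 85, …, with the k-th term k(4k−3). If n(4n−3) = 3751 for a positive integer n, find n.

31

Set n(4n−3) = 3751, giving 4n² − 3n − 3751 = 0.
The discriminant is 9 + 16·3751 = 60025, and √60025 = 245.
So n = (3 + 245) / 8 = 248/8 = 31.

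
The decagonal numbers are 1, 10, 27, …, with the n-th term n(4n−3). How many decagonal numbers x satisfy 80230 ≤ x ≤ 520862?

220

The n-th decagonal number is n(4n−3).
Smallest index with value ≥ 80230: n = 142 (giving 80230).
Largest index with value ≤ 520862: n = 361 (giving 520201).
Indices 142 through 361: 220 terms.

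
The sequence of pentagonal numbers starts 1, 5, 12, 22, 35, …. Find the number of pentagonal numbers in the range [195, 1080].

16

The n-th pentagonal number is n(3n−1)/2.
Smallest index with value ≥ 195: n = 12 (giving 210).
Largest index with value ≤ 1080: n = 27 (giving 1080).
Indices 12 through 27: 16 terms.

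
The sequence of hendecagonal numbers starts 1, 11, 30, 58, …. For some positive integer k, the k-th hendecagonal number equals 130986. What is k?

Set n(9n−7)/2 = 130986, giving 9n² − 7n − 261972 = 0.
The discriminant is 49 + 72·130986 = 9431041, and √9431041 = 3071.
So n = (7 + 3071) / 18 = 3078/18 = 171.
Check: 171·(9·171 − 7)/2 = 130986. ✓

171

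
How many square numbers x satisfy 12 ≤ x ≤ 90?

The n-th square number is n².
Smallest index with value ≥ 12: n = 4 (giving 16).
Largest index with value ≤ 90: n = 9 (giving 81).
Indices 4 through 9: 6 terms.

6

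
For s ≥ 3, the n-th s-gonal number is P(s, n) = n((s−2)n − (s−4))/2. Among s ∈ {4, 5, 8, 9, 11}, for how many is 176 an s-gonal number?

s = 4: P(4, 13) = 169 and P(4, 14) = 196; 176 is not s-gonal.
s = 5: P(5, 11) = 176. ✓
s = 8: P(8, 8) = 176. ✓
s = 9: P(9, 7) = 154 and P(9, 8) = 204; 176 is not s-gonal.
s = 11: P(11, 6) = 141 and P(11, 7) = 196; 176 is not s-gonal.
Hits: s ∈ {5, 8} → 2.

2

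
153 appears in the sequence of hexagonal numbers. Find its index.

Set n(2n−1) = 153, giving 2n² − n − 153 = 0.
The discriminant is 1 + 8·153 = 1225, and √1225 = 35.
So n = (1 + 35) / 4 = 36/4 = 9.

9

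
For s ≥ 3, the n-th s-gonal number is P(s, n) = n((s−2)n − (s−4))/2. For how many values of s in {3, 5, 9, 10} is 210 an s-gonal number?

2

s = 3: P(3, 20) = 210. ✓
s = 5: P(5, 12) = 210. ✓
s = 9: P(9, 8) = 204 and P(9, 9) = 261; 210 is not s-gonal.
s = 10: P(10, 7) = 175 and P(10, 8) = 232; 210 is not s-gonal.
Hits: s ∈ {3, 5} → 2.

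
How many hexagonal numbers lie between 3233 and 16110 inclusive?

50

The n-th hexagonal number is n(2n−1).
Smallest index with value ≥ 3233: n = 41 (giving 3321).
Largest index with value ≤ 16110: n = 90 (giving 16110).
Indices 41 through 90: 50 terms.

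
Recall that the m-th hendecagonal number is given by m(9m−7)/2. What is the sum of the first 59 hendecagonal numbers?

Σ i(9i−7)/2 = (9Σi² − 7Σi) / 2 over i = 1..59.
Σi = 1770 and Σi² = 70210.
(9·70210 − 7·1770) / 2 = 619500/2 = 309750.

309750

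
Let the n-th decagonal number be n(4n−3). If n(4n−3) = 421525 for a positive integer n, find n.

Set n(4n−3) = 421525, giving 4n² − 3n − 421525 = 0.
The discriminant is 9 + 16·421525 = 6744409, and √6744409 = 2597.
So n = (3 + 2597) / 8 = 2600/8 = 325.

325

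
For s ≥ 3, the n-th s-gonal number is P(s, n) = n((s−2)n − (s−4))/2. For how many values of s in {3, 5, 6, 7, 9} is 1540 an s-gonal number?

2

s = 3: P(3, 55) = 1540. ✓
s = 5: P(5, 32) = 1520 and P(5, 33) = 1617; 1540 is not s-gonal.
s = 6: P(6, 28) = 1540. ✓
s = 7: P(7, 25) = 1525 and P(7, 26) = 1651; 1540 is not s-gonal.
s = 9: P(9, 21) = 1491 and P(9, 22) = 1639; 1540 is not s-gonal.
Hits: s ∈ {3, 6} → 2.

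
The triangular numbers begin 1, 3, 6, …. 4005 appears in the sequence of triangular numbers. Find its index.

89

Set n(n+1)/2 = 4005, giving n² + n − 8010 = 0.
The discriminant is 1 + 8·4005 = 32041, and √32041 = 179.
So n = (-1 + 179) / 2 = 178/2 = 89.
Check: 89·90/2 = 4005. ✓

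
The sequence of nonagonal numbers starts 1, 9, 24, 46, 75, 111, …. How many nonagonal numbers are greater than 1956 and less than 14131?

The n-th nonagonal number is n(7n−5)/2.
Smallest index with value > 1956: n = 25 (giving 2125).
Largest index with value < 14131: n = 63 (giving 13734).
Indices 25 through 63: 39 terms.

39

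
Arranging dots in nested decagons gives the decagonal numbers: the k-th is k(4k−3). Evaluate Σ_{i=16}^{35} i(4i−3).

Σ i(4i−3) = 4Σi² − 3Σi over i = 16..35.
Σi = 630 − 120 = 510 and Σi² = 14910 − 1240 = 13670.
4·13670 − 3·510 = 53150.

53150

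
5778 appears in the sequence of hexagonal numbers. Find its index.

54

Set n(2n−1) = 5778, giving 2n² − n − 5778 = 0.
The discriminant is 1 + 8·5778 = 46225, and √46225 = 215.
So n = (1 + 215) / 4 = 216/4 = 54.
Check: 54·(2·54 − 1) = 5778. ✓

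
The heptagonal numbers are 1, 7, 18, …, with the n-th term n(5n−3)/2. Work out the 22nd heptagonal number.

The 22nd heptagonal number is n(5n−3)/2 with n = 22.
22·(5·22 − 3)/2 = 22·107/2 = 1177.

1177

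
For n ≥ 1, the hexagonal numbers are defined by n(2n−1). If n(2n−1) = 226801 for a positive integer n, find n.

337

Set n(2n−1) = 226801, giving 2n² − n − 226801 = 0.
So n = (1 + 1347) / 4 = 1348/4 = 337.
Check: 337·(2·337 − 1) = 226801. ✓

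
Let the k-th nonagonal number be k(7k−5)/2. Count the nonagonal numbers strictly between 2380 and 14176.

The n-th nonagonal number is n(7n−5)/2.
Smallest index with value > 2380: n = 27 (giving 2484).
Largest index with value < 14176: n = 63 (giving 13734).
Indices 27 through 63: 37 terms.

37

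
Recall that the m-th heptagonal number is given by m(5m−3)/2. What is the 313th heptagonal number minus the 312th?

Consecutive heptagonal numbers differ by 5n − 4: here 5·313 − 4 = 1561.

1561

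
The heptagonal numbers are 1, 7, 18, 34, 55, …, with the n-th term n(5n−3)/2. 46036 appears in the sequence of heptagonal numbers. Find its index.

136

Set n(5n−3)/2 = 46036, giving 5n² − 3n − 92072 = 0.
The discriminant is 9 + 40·46036 = 1841449, and √1841449 = 1357.
So n = (3 + 1357) / 10 = 1360/10 = 136.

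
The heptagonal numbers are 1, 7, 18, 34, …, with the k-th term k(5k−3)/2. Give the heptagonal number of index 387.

The 387th heptagonal number is n(5n−3)/2 with n = 387.
387·(5·387 − 3)/2 = 387·1932/2 = 387·966 = 373842.

373842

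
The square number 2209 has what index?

We need n² = 2209, so n = √2209 = 47.
Check: 47² = 2209. ✓

47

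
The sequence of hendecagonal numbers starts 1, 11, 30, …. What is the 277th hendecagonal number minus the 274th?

277·(9·277 − 7)/2 = 344311 and 274·(9·274 − 7)/2 = 336883.
Difference: 344311 − 336883 = 7428.

7428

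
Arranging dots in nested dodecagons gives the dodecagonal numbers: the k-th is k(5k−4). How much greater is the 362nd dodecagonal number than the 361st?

3611

Consecutive dodecagonal numbers differ by 10n − 9: here 10·362 − 9 = 3611.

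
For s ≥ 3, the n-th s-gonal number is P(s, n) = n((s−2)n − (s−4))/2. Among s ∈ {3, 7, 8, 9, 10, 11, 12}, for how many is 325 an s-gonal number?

2

s = 3: P(3, 25) = 325. ✓
s = 7: P(7, 11) = 286 and P(7, 12) = 342; 325 is not s-gonal.
s = 8: P(8, 10) = 280 and P(8, 11) = 341; 325 is not s-gonal.
s = 9: P(9, 10) = 325. ✓
s = 10: P(10, 9) = 297 and P(10, 10) = 370; 325 is not s-gonal.
s = 11: P(11, 8) = 260 and P(11, 9) = 333; 325 is not s-gonal.
s = 12: P(12, 8) = 288 and P(12, 9) = 369; 325 is not s-gonal.
Hits: s ∈ {3, 9} → 2.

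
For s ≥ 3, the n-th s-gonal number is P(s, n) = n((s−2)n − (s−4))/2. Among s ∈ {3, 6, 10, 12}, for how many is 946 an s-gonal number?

2

s = 3: P(3, 43) = 946. ✓
s = 6: P(6, 22) = 946. ✓
s = 10: P(10, 15) = 855 and P(10, 16) = 976; 946 is not s-gonal.
s = 12: P(12, 14) = 924 and P(12, 15) = 1065; 946 is not s-gonal.
Hits: s ∈ {3, 6} → 2.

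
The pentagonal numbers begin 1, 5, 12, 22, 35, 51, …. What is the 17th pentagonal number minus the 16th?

49

Consecutive pentagonal numbers differ by 3n − 2: here 3·17 − 2 = 49.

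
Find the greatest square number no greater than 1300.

1296

Solve n² ≤ 1300 for integer n.
n = 36 gives 1296 ≤ 1300, while n = 37 gives 1369 > 1300; so the answer is 1296.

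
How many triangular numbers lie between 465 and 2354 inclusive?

The n-th triangular number is n(n+1)/2.
Smallest index with value ≥ 465: n = 30 (giving 465).
Largest index with value ≤ 2354: n = 68 (giving 2346).
Indices 30 through 68: 39 terms.

39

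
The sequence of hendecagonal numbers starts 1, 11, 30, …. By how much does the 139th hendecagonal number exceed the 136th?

139·(9·139 − 7)/2 = 86458 and 136·(9·136 − 7)/2 = 82756.
Difference: 86458 − 82756 = 3702.

3702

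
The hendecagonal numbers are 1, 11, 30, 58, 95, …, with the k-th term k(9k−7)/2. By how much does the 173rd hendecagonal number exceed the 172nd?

Consecutive hendecagonal numbers differ by 9n − 8: here 9·173 − 8 = 1549.

1549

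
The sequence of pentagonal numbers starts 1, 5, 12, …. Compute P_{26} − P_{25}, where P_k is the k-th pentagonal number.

76

Consecutive pentagonal numbers differ by 3n − 2: here 3·26 − 2 = 76.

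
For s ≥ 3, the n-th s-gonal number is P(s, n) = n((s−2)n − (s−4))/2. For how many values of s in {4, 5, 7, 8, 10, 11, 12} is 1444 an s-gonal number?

1

s = 4: P(4, 38) = 1444. ✓
s = 5: P(5, 31) = 1426 and P(5, 32) = 1520; 1444 is not s-gonal.
s = 7: P(7, 24) = 1404 and P(7, 25) = 1525; 1444 is not s-gonal.
s = 8: P(8, 22) = 1408 and P(8, 23) = 1541; 1444 is not s-gonal.
s = 10: P(10, 19) = 1387 and P(10, 20) = 1540; 1444 is not s-gonal.
s = 11: P(11, 18) = 1395 and P(11, 19) = 1558; 1444 is not s-gonal.
s = 12: P(12, 17) = 1377 and P(12, 18) = 1548; 1444 is not s-gonal.
Hits: s ∈ {4} → 1.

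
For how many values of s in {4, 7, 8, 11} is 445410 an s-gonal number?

s = 4: P(4, 667) = 444889 and P(4, 668) = 446224; 445410 is not s-gonal.
s = 7: P(7, 422) = 444577 and P(7, 423) = 446688; 445410 is not s-gonal.
s = 8: P(8, 385) = 443905 and P(8, 386) = 446216; 445410 is not s-gonal.
s = 11: P(11, 315) = 445410. ✓
Hits: s ∈ {11} → 1.

1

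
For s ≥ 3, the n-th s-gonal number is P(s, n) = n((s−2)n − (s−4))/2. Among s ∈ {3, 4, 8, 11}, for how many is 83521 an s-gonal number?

1

s = 3: P(3, 408) = 83436 and P(3, 409) = 83845; 83521 is not s-gonal.
s = 4: P(4, 289) = 83521. ✓
s = 8: P(8, 167) = 83333 and P(8, 168) = 84336; 83521 is not s-gonal.
s = 11: P(11, 136) = 82756 and P(11, 137) = 83981; 83521 is not s-gonal.
Hits: s ∈ {4} → 1.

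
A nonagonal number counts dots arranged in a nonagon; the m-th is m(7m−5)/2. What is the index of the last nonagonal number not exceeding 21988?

79

Solve n(7n−5)/2 ≤ 21988 for integer n.
n = 79 gives 21646 ≤ 21988, while n = 80 gives 22200 > 21988; so the answer is index 79.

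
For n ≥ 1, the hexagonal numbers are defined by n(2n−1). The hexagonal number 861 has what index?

Set n(2n−1) = 861, giving 2n² − n − 861 = 0.
The discriminant is 1 + 8·861 = 6889, and √6889 = 83.
So n = (1 + 83) / 4 = 84/4 = 21.
Check: 21·(2·21 − 1) = 861. ✓

21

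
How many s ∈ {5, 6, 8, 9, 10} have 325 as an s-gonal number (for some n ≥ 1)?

2

s = 5: P(5, 14) = 287 and P(5, 15) = 330; 325 is not s-gonal.
s = 6: P(6, 13) = 325. ✓
s = 8: P(8, 10) = 280 and P(8, 11) = 341; 325 is not s-gonal.
s = 9: P(9, 10) = 325. ✓
s = 10: P(10, 9) = 297 and P(10, 10) = 370; 325 is not s-gonal.
Hits: s ∈ {6, 9} → 2.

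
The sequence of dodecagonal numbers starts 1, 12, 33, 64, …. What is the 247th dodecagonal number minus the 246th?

2461

Consecutive dodecagonal numbers differ by 10n − 9: here 10·247 − 9 = 2461.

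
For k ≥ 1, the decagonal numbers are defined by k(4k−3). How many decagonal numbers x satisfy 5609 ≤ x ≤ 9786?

12

The n-th decagonal number is n(4n−3).
Smallest index with value ≥ 5609: n = 38 (giving 5662).
Largest index with value ≤ 9786: n = 49 (giving 9457).
Indices 38 through 49: 12 terms.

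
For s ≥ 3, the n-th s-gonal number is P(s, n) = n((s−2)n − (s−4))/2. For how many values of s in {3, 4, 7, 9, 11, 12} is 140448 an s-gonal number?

1

s = 3: P(3, 529) = 140185 and P(3, 530) = 140715; 140448 is not s-gonal.
s = 4: P(4, 374) = 139876 and P(4, 375) = 140625; 140448 is not s-gonal.
s = 7: P(7, 237) = 140067 and P(7, 238) = 141253; 140448 is not s-gonal.
s = 9: P(9, 200) = 139500 and P(9, 201) = 140901; 140448 is not s-gonal.
s = 11: P(11, 177) = 140361 and P(11, 178) = 141955; 140448 is not s-gonal.
s = 12: P(12, 168) = 140448. ✓
Hits: s ∈ {12} → 1.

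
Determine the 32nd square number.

1024

The 32nd square number is n² with n = 32.
32² = 1024.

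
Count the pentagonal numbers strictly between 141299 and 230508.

85

The n-th pentagonal number is n(3n−1)/2.
Smallest index with value > 141299: n = 308 (giving 142142).
Largest index with value < 230508: n = 392 (giving 230300).
Indices 308 through 392: 85 terms.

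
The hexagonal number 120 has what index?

8

Set n(2n−1) = 120, giving 2n² − n − 120 = 0.
So n = (1 + 31) / 4 = 32/4 = 8.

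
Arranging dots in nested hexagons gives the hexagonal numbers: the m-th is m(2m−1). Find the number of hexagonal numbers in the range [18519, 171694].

The n-th hexagonal number is n(2n−1).
Smallest index with value ≥ 18519: n = 97 (giving 18721).
Largest index with value ≤ 171694: n = 293 (giving 171405).
Indices 97 through 293: 197 terms.

197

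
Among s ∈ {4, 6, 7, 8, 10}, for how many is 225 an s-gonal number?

s = 4: P(4, 15) = 225. ✓
s = 6: P(6, 10) = 190 and P(6, 11) = 231; 225 is not s-gonal.
s = 7: P(7, 9) = 189 and P(7, 10) = 235; 225 is not s-gonal.
s = 8: P(8, 9) = 225. ✓
s = 10: P(10, 7) = 175 and P(10, 8) = 232; 225 is not s-gonal.
Hits: s ∈ {4, 8} → 2.

2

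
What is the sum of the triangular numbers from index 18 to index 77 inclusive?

Σ i(i+1)/2 = (Σi² + Σi) / 2 over i = 18..77.
Σi = 3003 − 153 = 2850 and Σi² = 155155 − 1785 = 153370.
(1·153370 + 1·2850) / 2 = 156220/2 = 78110.

78110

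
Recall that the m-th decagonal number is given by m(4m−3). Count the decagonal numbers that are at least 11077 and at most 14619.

The n-th decagonal number is n(4n−3).
Smallest index with value ≥ 11077: n = 53 (giving 11077).
Largest index with value ≤ 14619: n = 60 (giving 14220).
Indices 53 through 60: 8 terms.

8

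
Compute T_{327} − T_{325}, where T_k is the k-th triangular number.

653

327·328/2 = 53628 and 325·326/2 = 52975.
Difference: 53628 − 52975 = 653.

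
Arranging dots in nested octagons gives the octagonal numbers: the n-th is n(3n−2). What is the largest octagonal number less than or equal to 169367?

Solve n(3n−2) ≤ 169367 for integer n.
n = 237 gives 168033 ≤ 169367, while n = 238 gives 169456 > 169367; so the answer is 168033.

168033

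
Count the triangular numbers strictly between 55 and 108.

4

The n-th triangular number is n(n+1)/2.
Smallest index with value > 55: n = 11 (giving 66).
Largest index with value < 108: n = 14 (giving 105).
Indices 11 through 14: 4 terms.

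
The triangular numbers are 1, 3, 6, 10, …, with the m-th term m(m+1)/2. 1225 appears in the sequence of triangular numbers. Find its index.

49

Set n(n+1)/2 = 1225, giving n² + n − 2450 = 0.
So n = (-1 + 99) / 2 = 98/2 = 49.
Check: 49·50/2 = 1225. ✓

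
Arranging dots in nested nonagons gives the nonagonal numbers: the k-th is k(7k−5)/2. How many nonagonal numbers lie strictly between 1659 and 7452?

The n-th nonagonal number is n(7n−5)/2.
Smallest index with value > 1659: n = 23 (giving 1794).
Largest index with value < 7452: n = 46 (giving 7291).
Indices 23 through 46: 24 terms.

24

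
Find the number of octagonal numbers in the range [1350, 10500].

38

The n-th octagonal number is n(3n−2).
Smallest index with value ≥ 1350: n = 22 (giving 1408).
Largest index with value ≤ 10500: n = 59 (giving 10325).
Indices 22 through 59: 38 terms.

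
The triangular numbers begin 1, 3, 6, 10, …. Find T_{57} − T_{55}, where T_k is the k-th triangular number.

57·58/2 = 1653 and 55·56/2 = 1540.
Difference: 1653 − 1540 = 113.

113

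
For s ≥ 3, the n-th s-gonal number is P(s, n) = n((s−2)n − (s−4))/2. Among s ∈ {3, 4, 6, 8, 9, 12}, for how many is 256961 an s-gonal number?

1

s = 3: P(3, 716) = 256686 and P(3, 717) = 257403; 256961 is not s-gonal.
s = 4: P(4, 506) = 256036 and P(4, 507) = 257049; 256961 is not s-gonal.
s = 6: P(6, 358) = 255970 and P(6, 359) = 257403; 256961 is not s-gonal.
s = 8: P(8, 293) = 256961. ✓
s = 9: P(9, 271) = 256366 and P(9, 272) = 258264; 256961 is not s-gonal.
s = 12: P(12, 227) = 256737 and P(12, 228) = 259008; 256961 is not s-gonal.
Hits: s ∈ {8} → 1.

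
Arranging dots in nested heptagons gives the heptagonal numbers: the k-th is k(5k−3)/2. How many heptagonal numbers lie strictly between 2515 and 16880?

50

The n-th heptagonal number is n(5n−3)/2.
Smallest index with value > 2515: n = 33 (giving 2673).
Largest index with value < 16880: n = 82 (giving 16687).
Indices 33 through 82: 50 terms.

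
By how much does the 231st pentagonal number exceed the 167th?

231·(3·231 − 1)/2 = 79926 and 167·(3·167 − 1)/2 = 41750.
Difference: 79926 − 41750 = 38176.

38176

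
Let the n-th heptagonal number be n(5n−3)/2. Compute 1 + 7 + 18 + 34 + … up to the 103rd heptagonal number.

Σ i(5i−3)/2 = (5Σi² − 3Σi) / 2 over i = 1..103.
Σi = 5356 and Σi² = 369564.
(5·369564 − 3·5356) / 2 = 1831752/2 = 915876.

915876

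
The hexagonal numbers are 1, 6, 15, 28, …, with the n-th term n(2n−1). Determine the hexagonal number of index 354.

The 354th hexagonal number is n(2n−1) with n = 354.
354·(2·354 − 1) = 354·707 = 250278.

250278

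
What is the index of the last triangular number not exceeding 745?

Solve n(n+1)/2 ≤ 745 for integer n.
n = 38 gives 741 ≤ 745, while n = 39 gives 780 > 745; so the answer is index 38.

38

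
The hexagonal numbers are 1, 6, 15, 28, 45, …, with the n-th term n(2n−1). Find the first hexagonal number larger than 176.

Solve n(2n−1) > 176 for integer n.
The largest n with value ≤ 176 is 9 (since 153 ≤ 176 < 190), so the first above is n = 10, value 190.

190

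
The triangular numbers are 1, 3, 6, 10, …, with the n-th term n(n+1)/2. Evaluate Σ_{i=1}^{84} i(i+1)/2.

Σ i(i+1)/2 = (Σi² + Σi) / 2 over i = 1..84.
Σi = 3570 and Σi² = 201110.
(1·201110 + 1·3570) / 2 = 204680/2 = 102340.

102340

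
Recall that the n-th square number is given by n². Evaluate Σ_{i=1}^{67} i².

Σ_{i=1}^{67} i² = 67·68·135/6 = 102510.

102510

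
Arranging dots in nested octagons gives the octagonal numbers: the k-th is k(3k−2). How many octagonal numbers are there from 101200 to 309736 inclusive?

The n-th octagonal number is n(3n−2).
Smallest index with value ≥ 101200: n = 184 (giving 101200).
Largest index with value ≤ 309736: n = 321 (giving 308481).
Indices 184 through 321: 138 terms.

138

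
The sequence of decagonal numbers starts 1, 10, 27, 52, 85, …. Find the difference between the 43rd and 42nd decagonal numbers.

Consecutive decagonal numbers differ by 8n − 7: here 8·43 − 7 = 337.

337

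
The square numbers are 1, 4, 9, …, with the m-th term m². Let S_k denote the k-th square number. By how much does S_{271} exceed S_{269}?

1080

271² = 73441 and 269² = 72361.
Difference: 73441 − 72361 = 1080.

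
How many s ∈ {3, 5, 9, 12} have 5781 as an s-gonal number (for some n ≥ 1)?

1

s = 3: P(3, 107) = 5778 and P(3, 108) = 5886; 5781 is not s-gonal.
s = 5: P(5, 62) = 5735 and P(5, 63) = 5922; 5781 is not s-gonal.
s = 9: P(9, 41) = 5781. ✓
s = 12: P(12, 34) = 5644 and P(12, 35) = 5985; 5781 is not s-gonal.
Hits: s ∈ {9} → 1.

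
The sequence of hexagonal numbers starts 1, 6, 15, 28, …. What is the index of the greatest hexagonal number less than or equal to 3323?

Solve n(2n−1) ≤ 3323 for integer n.
n = 41 gives 3321 ≤ 3323, while n = 42 gives 3486 > 3323; so the answer is index 41.

41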